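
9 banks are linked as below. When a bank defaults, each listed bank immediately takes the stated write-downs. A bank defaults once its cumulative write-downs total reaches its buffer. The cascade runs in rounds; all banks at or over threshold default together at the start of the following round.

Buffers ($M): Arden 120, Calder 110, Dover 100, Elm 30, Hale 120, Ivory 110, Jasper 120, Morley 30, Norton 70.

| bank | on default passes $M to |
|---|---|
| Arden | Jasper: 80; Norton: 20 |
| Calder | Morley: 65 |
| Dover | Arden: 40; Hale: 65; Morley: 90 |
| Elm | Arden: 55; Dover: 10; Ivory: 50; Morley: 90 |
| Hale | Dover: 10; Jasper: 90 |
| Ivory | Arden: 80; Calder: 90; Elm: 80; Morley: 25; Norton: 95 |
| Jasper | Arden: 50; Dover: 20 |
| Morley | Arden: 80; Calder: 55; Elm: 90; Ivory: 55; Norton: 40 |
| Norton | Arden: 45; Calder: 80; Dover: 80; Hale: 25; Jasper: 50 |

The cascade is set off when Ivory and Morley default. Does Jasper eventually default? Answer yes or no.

yes

Round 1 — Ivory, Morley default (initial).
  Arden: +80+80 → 160 ≥ 120
  Calder: +90+55 → 145 ≥ 110
  Elm: +80+90 → 170 ≥ 30
  Norton: +95+40 → 135 ≥ 70
Round 2 — Arden, Calder, Elm, Norton default.
  Dover: +10+80 → 90 < 100
  Hale: +25 → 25 < 120
  Jasper: +80+50 → 130 ≥ 120
Round 3 — Jasper defaults.
  Dover: +20 → 110 ≥ 100
Round 4 — Dover defaults.
  Hale: +65 → 90 < 120
No further defaults.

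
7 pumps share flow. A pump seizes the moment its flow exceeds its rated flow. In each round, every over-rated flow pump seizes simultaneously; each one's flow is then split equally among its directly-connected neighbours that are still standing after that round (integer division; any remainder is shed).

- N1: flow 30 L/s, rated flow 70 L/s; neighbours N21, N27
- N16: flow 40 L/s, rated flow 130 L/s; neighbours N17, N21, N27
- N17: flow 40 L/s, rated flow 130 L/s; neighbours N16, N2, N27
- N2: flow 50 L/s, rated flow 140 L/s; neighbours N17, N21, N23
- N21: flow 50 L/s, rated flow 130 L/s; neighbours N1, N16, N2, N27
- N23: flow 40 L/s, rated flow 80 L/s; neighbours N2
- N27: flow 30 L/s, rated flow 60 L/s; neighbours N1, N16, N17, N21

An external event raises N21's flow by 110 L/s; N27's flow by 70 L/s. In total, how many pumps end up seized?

Round 1 — N21 at 160 > 130; N27 at 100 > 60. N21, N27 seize.
  N21 sheds 160 L/s to N1, N16, N2: 53 each (1 lost).
    N1: 30+53 = 83 > 70
    N16: 40+53 = 93 ≤ 130
    N2: 50+53 = 103 ≤ 140
  N27 sheds 100 L/s to N1, N16, N17: 33 each (1 lost).
    N1: 83+33 = 116 > 70
    N16: 93+33 = 126 ≤ 130
    N17: 40+33 = 73 ≤ 130
Round 2 — N1 seizes.
  N1 sheds 116 L/s: no online neighbours, lost.
No further seizures.

3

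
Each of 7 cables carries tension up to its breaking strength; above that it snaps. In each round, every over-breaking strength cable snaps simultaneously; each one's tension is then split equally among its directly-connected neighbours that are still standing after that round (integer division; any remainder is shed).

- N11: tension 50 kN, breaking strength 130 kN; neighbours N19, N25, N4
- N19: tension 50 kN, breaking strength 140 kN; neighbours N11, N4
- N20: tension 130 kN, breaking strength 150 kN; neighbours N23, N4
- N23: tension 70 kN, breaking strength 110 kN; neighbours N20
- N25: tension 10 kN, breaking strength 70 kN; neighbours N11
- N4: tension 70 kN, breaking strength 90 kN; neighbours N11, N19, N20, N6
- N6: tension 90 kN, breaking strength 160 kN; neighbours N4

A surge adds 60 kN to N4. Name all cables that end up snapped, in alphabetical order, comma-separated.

Round 1 — N4 at 130 > 90. N4 snaps.
  N4 sheds 130 kN to N11, N19, N20, N6: 32 each (2 lost).
    N11: 50+32 = 82 ≤ 130
    N19: 50+32 = 82 ≤ 140
    N20: 130+32 = 162 > 150
    N6: 90+32 = 122 ≤ 160
Round 2 — N20 snaps.
  N20 sheds 162 kN to N23: 162 each.
    N23: 70+162 = 232 > 110
Round 3 — N23 snaps.
  N23 sheds 232 kN: no online neighbours, lost.
No further breaks.

N20, N23, N4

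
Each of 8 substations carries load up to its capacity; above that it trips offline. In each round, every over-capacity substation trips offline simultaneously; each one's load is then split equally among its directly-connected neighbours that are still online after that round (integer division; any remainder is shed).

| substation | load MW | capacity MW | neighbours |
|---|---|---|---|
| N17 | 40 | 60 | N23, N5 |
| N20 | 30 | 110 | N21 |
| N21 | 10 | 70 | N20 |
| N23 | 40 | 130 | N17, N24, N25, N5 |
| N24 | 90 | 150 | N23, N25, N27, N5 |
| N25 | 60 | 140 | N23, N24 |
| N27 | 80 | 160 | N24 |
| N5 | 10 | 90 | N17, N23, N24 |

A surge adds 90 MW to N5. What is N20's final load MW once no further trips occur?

30

Round 1 — N5 at 100 > 90. N5 trips offline.
  N5 sheds 100 MW to N17, N23, N24: 33 each (1 lost).
    N17: 40+33 = 73 > 60
    N23: 40+33 = 73 ≤ 130
    N24: 90+33 = 123 ≤ 150
Round 2 — N17 trips offline.
  N17 sheds 73 MW to N23: 73 each.
    N23: 73+73 = 146 > 130
Round 3 — N23 trips offline.
  N23 sheds 146 MW to N24, N25: 73 each.
    N24: 123+73 = 196 > 150
    N25: 60+73 = 133 ≤ 140
Round 4 — N24 trips offline.
  N24 sheds 196 MW to N25, N27: 98 each.
    N25: 133+98 = 231 > 140
    N27: 80+98 = 178 > 160
Round 5 — N25, N27 trip offline.
  N25 sheds 231 MW: no online neighbours, lost.
  N27 sheds 178 MW: no online neighbours, lost.
No further trips.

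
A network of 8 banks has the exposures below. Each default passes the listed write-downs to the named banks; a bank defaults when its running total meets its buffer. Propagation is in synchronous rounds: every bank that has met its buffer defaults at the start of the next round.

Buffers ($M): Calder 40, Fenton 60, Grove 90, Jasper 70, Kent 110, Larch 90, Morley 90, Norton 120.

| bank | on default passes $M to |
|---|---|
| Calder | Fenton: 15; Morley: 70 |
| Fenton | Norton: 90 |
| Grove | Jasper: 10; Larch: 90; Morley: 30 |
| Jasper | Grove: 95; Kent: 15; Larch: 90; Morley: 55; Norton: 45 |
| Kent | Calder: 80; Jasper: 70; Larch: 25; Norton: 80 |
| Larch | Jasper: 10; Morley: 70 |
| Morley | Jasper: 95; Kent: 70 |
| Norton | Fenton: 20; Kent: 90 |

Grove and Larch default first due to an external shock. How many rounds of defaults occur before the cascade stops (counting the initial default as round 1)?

Round 1 — Grove, Larch default (initial).
  Jasper: +10+10 → 20 < 70
  Morley: +30+70 → 100 ≥ 90
Round 2 — Morley defaults.
  Jasper: +95 → 115 ≥ 70
  Kent: +70 → 70 < 110
Round 3 — Jasper defaults.
  Kent: +15 → 85 < 110
  Norton: +45 → 45 < 120
No further defaults.

3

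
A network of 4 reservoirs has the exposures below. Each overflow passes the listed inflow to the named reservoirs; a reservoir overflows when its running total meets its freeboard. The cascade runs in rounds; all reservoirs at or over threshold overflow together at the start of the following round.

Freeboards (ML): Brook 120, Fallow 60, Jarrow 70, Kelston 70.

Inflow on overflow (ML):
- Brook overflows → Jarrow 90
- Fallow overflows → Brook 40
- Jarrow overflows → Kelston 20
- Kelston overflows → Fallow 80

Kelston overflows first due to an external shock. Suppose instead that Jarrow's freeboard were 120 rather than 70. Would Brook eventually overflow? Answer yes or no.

With Jarrow's freeboard at 120:
Round 1 — Kelston overflows (initial).
  Fallow: +80 → 80 ≥ 60
Round 2 — Fallow overflows.
  Brook: +40 → 40 < 120
No further overflows.

no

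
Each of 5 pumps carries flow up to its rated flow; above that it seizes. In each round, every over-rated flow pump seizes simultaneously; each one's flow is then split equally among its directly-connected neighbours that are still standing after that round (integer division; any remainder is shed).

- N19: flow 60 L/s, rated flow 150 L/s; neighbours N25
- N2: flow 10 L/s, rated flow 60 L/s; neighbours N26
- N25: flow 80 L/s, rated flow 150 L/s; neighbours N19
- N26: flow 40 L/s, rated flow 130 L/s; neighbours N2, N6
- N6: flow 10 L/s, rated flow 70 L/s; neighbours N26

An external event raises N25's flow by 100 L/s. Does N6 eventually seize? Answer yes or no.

Round 1 — N25 at 180 > 150. N25 seizes.
  N25 sheds 180 L/s to N19: 180 each.
    N19: 60+180 = 240 > 150
Round 2 — N19 seizes.
  N19 sheds 240 L/s: no online neighbours, lost.
No further seizures.

no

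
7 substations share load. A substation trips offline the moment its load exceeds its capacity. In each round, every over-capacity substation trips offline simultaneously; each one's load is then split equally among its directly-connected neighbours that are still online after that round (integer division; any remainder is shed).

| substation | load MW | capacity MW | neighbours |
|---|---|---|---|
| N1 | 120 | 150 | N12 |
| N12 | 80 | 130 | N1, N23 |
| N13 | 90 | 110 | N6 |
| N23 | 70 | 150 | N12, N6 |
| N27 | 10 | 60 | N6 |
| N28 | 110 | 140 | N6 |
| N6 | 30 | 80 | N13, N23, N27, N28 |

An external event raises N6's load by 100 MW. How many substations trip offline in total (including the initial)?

3

Round 1 — N6 at 130 > 80. N6 trips offline.
  N6 sheds 130 MW to N13, N23, N27, N28: 32 each (2 lost).
    N13: 90+32 = 122 > 110
    N23: 70+32 = 102 ≤ 150
    N27: 10+32 = 42 ≤ 60
    N28: 110+32 = 142 > 140
Round 2 — N13, N28 trip offline.
  N13 sheds 122 MW: no online neighbours, lost.
  N28 sheds 142 MW: no online neighbours, lost.
No further trips.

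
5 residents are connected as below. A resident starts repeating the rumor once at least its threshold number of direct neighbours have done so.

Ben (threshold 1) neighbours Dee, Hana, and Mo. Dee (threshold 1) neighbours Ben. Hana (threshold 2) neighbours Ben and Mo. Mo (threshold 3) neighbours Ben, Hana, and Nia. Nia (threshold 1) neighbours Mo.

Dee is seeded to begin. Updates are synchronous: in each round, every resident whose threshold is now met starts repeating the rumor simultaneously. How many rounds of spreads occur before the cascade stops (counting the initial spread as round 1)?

Round 1 — Dee starts repeating the rumor (initial).
Round 2 — checking thresholds:
  Ben: 1 of 3 neighbours ≥ 1, starts repeating the rumor.
Round 3 — no new spreads; cascade stops.

2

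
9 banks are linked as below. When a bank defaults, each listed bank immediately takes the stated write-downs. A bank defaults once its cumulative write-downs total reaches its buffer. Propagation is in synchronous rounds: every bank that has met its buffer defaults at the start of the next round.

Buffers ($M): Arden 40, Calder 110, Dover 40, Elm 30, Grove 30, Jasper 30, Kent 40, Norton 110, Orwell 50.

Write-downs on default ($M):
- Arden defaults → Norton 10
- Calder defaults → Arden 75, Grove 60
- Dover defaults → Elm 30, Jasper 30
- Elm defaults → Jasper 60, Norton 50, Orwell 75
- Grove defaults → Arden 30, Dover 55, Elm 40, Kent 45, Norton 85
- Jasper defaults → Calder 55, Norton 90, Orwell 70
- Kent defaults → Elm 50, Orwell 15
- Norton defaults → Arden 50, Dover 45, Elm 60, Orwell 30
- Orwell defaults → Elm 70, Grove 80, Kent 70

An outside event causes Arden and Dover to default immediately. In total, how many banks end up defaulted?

Round 1 — Arden, Dover default (initial).
  Elm: +30 → 30 ≥ 30
  Jasper: +30 → 30 ≥ 30
  Norton: +10 → 10 < 110
Round 2 — Elm, Jasper default.
  Calder: +55 → 55 < 110
  Norton: +50+90 → 150 ≥ 110
  Orwell: +75+70 → 145 ≥ 50
Round 3 — Norton, Orwell default.
  Grove: +80 → 80 ≥ 30
  Kent: +70 → 70 ≥ 40
Round 4 — Grove, Kent default.
No further defaults.

8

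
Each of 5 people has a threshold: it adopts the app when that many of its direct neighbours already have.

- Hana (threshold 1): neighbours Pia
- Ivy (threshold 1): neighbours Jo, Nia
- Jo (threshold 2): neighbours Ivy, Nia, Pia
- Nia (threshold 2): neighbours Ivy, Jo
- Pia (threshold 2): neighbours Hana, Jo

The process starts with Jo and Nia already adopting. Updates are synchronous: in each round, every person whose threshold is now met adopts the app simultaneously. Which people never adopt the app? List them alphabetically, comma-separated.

Round 1 — Jo, Nia adopt the app (initial).
Round 2 — checking thresholds:
  Ivy: 2 of 2 neighbours ≥ 1, adopts the app.
  Pia: 1 of 2 neighbours < 2, not yet.
Round 3 — no new adoptions; cascade stops.

Hana, Pia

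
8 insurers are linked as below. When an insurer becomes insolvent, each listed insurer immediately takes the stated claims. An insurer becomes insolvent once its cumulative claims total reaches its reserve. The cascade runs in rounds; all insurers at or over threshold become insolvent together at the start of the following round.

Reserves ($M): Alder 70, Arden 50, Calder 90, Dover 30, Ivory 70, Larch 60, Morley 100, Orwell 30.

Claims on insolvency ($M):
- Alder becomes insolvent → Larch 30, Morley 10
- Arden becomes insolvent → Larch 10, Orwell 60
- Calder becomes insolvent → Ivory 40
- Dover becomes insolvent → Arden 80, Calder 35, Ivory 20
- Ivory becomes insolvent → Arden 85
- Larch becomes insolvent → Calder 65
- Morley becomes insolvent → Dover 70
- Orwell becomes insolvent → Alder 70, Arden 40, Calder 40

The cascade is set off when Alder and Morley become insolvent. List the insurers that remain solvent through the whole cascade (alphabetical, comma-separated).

Calder, Ivory, Larch

Round 1 — Alder, Morley become insolvent (initial).
  Dover: +70 → 70 ≥ 30
  Larch: +30 → 30 < 60
Round 2 — Dover becomes insolvent.
  Arden: +80 → 80 ≥ 50
  Calder: +35 → 35 < 90
  Ivory: +20 → 20 < 70
Round 3 — Arden becomes insolvent.
  Larch: +10 → 40 < 60
  Orwell: +60 → 60 ≥ 30
Round 4 — Orwell becomes insolvent.
  Calder: +40 → 75 < 90
No further insolvencies.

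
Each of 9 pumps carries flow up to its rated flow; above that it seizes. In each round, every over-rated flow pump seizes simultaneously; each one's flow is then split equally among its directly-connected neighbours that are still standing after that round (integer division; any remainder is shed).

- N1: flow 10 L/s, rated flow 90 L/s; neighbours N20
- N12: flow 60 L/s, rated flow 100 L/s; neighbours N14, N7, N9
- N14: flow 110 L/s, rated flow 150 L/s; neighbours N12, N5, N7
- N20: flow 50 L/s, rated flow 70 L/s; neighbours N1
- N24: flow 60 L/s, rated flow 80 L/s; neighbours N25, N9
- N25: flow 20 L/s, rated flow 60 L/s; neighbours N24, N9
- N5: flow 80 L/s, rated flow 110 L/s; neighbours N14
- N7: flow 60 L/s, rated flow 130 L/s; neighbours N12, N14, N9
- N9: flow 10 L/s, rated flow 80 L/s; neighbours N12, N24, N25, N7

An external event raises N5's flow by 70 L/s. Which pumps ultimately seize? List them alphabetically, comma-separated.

N12, N14, N24, N25, N5, N7, N9

Round 1 — N5 at 150 > 110. N5 seizes.
  N5 sheds 150 L/s to N14: 150 each.
    N14: 110+150 = 260 > 150
Round 2 — N14 seizes.
  N14 sheds 260 L/s to N12, N7: 130 each.
    N12: 60+130 = 190 > 100
    N7: 60+130 = 190 > 130
Round 3 — N12, N7 seize.
  N12 sheds 190 L/s to N9: 190 each.
    N9: 10+190 = 200 > 80
  N7 sheds 190 L/s to N9: 190 each.
    N9: 200+190 = 390 > 80
Round 4 — N9 seizes.
  N9 sheds 390 L/s to N24, N25: 195 each.
    N24: 60+195 = 255 > 80
    N25: 20+195 = 215 > 60
Round 5 — N24, N25 seize.
  N24 sheds 255 L/s: no online neighbours, lost.
  N25 sheds 215 L/s: no online neighbours, lost.
No further seizures.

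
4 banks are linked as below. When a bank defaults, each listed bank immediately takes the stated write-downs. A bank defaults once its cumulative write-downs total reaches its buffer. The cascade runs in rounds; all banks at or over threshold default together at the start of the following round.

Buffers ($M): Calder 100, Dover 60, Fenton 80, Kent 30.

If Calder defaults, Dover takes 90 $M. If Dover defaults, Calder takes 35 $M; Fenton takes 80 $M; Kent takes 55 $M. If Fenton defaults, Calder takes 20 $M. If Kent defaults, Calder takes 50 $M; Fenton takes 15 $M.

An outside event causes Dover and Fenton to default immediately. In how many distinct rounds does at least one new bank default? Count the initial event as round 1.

Round 1 — Dover, Fenton default (initial).
  Calder: +35+20 → 55 < 100
  Kent: +55 → 55 ≥ 30
Round 2 — Kent defaults.
  Calder: +50 → 105 ≥ 100
Round 3 — Calder defaults.
No further defaults.

3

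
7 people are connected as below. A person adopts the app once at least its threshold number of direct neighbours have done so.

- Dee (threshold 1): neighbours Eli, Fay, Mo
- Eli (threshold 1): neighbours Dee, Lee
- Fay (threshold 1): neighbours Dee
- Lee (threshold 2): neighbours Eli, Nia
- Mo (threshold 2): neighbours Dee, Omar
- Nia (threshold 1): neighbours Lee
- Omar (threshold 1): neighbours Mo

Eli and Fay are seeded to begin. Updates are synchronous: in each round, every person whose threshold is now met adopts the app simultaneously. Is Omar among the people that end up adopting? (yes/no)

no

Round 1 — Eli, Fay adopt the app (initial).
Round 2 — checking thresholds:
  Dee: 2 of 3 neighbours ≥ 1, adopts the app.
  Lee: 1 of 2 neighbours < 2, not yet.
Round 3 — no new adoptions; cascade stops.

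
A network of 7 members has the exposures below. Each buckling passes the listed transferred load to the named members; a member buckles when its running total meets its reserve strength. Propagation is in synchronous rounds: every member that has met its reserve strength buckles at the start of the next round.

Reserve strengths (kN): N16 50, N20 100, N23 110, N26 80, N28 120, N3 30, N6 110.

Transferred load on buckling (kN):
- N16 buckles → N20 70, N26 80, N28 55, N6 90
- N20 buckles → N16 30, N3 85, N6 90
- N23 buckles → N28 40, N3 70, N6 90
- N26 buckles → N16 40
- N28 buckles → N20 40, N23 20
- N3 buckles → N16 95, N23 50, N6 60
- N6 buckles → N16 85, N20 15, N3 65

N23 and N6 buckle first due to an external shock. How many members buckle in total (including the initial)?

Round 1 — N23, N6 buckle (initial).
  N16: +85 → 85 ≥ 50
  N20: +15 → 15 < 100
  N28: +40 → 40 < 120
  N3: +70+65 → 135 ≥ 30
Round 2 — N16, N3 buckle.
  N20: +70 → 85 < 100
  N26: +80 → 80 ≥ 80
  N28: +55 → 95 < 120
Round 3 — N26 buckles.
No further bucklings.

5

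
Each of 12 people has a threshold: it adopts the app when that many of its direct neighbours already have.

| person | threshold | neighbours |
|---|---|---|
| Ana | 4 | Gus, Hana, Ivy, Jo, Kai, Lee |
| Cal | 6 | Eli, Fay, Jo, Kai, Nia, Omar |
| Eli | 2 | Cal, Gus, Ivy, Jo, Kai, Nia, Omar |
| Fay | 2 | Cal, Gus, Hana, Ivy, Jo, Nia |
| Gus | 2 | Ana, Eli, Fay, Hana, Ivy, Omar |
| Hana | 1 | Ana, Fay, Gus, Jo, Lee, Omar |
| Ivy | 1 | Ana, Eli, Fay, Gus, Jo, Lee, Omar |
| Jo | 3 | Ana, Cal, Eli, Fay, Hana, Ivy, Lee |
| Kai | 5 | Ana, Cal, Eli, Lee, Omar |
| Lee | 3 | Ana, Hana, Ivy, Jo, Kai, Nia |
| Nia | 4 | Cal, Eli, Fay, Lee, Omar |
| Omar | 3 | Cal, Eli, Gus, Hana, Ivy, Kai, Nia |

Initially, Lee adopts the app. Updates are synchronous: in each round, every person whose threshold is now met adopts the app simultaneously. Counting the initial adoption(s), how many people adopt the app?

10

Round 1 — Lee adopts the app (initial).
Round 2 — checking thresholds:
  Ana: 1 of 6 neighbours < 4, holds.
  Hana: 1 of 6 neighbours ≥ 1, adopts the app.
  Ivy: 1 of 7 neighbours ≥ 1, adopts the app.
  Jo: 1 of 7 neighbours < 3, holds.
  Kai: 1 of 5 neighbours < 5, holds.
  Nia: 1 of 5 neighbours < 4, holds.
Round 3 — checking thresholds:
  Ana: 3 of 6 neighbours < 4, holds.
  Eli: 1 of 7 neighbours < 2, holds.
  Fay: 2 of 6 neighbours ≥ 2, adopts the app.
  Gus: 2 of 6 neighbours ≥ 2, adopts the app.
  Jo: 3 of 7 neighbours ≥ 3, adopts the app.
  Kai: 1 of 5 neighbours < 5, holds.
  Nia: 1 of 5 neighbours < 4, holds.
  Omar: 2 of 7 neighbours < 3, holds.
Round 4 — checking thresholds:
  Ana: 5 of 6 neighbours ≥ 4, adopts the app.
  Cal: 2 of 6 neighbours < 6, holds.
  Eli: 3 of 7 neighbours ≥ 2, adopts the app.
  Kai: 1 of 5 neighbours < 5, holds.
  Nia: 2 of 5 neighbours < 4, holds.
  Omar: 3 of 7 neighbours ≥ 3, adopts the app.
Round 5 — checking thresholds:
  Cal: 4 of 6 neighbours < 6, holds.
  Kai: 4 of 5 neighbours < 5, holds.
  Nia: 4 of 5 neighbours ≥ 4, adopts the app.
Round 6 — no new adoptions; cascade stops.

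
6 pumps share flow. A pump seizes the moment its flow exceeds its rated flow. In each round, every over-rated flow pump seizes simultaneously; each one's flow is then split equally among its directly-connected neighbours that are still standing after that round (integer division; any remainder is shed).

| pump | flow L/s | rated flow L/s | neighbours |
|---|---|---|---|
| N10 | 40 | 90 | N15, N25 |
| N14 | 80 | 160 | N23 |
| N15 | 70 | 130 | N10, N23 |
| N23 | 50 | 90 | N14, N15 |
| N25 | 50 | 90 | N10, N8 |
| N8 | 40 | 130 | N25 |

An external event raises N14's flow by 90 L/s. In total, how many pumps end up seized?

6

Round 1 — N14 at 170 > 160. N14 seizes.
  N14 sheds 170 L/s to N23: 170 each.
    N23: 50+170 = 220 > 90
Round 2 — N23 seizes.
  N23 sheds 220 L/s to N15: 220 each.
    N15: 70+220 = 290 > 130
Round 3 — N15 seizes.
  N15 sheds 290 L/s to N10: 290 each.
    N10: 40+290 = 330 > 90
Round 4 — N10 seizes.
  N10 sheds 330 L/s to N25: 330 each.
    N25: 50+330 = 380 > 90
Round 5 — N25 seizes.
  N25 sheds 380 L/s to N8: 380 each.
    N8: 40+380 = 420 > 130
Round 6 — N8 seizes.
  N8 sheds 420 L/s: no online neighbours, lost.
No further seizures.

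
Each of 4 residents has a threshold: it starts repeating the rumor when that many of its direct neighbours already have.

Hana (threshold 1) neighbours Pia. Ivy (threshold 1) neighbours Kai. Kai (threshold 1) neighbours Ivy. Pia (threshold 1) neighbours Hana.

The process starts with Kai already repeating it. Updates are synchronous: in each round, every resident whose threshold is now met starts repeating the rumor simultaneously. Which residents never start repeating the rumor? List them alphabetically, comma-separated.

Hana, Pia

Round 1 — Kai starts repeating the rumor (initial).
Round 2 — checking thresholds:
  Ivy: 1 of 1 neighbours ≥ 1, starts repeating the rumor.
Round 3 — no new spreads; cascade stops.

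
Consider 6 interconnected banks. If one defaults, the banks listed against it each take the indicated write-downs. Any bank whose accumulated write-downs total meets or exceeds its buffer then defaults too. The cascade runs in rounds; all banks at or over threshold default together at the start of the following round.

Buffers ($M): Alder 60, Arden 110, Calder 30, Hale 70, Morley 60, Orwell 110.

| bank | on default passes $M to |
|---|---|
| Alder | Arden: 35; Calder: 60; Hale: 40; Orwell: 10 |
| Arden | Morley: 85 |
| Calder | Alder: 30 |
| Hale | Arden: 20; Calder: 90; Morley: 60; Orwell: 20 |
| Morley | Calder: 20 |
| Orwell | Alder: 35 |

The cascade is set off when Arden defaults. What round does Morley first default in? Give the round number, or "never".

2

Round 1 — Arden defaults (initial).
  Morley: +85 → 85 ≥ 60
Round 2 — Morley defaults.
  Calder: +20 → 20 < 30
No further defaults.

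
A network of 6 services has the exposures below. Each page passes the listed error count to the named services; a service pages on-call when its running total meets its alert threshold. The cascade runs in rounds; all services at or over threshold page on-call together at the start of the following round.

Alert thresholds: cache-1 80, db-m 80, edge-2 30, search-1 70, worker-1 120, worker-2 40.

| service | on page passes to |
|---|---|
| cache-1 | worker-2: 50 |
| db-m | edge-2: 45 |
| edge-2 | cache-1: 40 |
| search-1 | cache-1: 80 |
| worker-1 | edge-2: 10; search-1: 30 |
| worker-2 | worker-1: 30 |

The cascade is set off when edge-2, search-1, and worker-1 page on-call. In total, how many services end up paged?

5

Round 1 — edge-2, search-1, worker-1 page on-call (initial).
  cache-1: +40+80 → 120 ≥ 80
Round 2 — cache-1 pages on-call.
  worker-2: +50 → 50 ≥ 40
Round 3 — worker-2 pages on-call.
No further pages.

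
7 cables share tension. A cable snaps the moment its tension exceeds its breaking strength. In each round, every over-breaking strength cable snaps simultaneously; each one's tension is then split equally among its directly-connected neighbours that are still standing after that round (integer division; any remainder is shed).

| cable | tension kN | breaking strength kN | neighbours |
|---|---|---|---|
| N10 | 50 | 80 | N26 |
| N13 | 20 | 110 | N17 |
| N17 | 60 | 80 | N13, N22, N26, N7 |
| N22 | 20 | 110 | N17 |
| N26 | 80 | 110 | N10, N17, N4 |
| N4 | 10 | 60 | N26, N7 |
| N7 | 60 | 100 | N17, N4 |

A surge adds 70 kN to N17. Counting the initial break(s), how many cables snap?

5

Round 1 — N17 at 130 > 80. N17 snaps.
  N17 sheds 130 kN to N13, N22, N26, N7: 32 each (2 lost).
    N13: 20+32 = 52 ≤ 110
    N22: 20+32 = 52 ≤ 110
    N26: 80+32 = 112 > 110
    N7: 60+32 = 92 ≤ 100
Round 2 — N26 snaps.
  N26 sheds 112 kN to N10, N4: 56 each.
    N10: 50+56 = 106 > 80
    N4: 10+56 = 66 > 60
Round 3 — N10, N4 snap.
  N10 sheds 106 kN: no online neighbours, lost.
  N4 sheds 66 kN to N7: 66 each.
    N7: 92+66 = 158 > 100
Round 4 — N7 snaps.
  N7 sheds 158 kN: no online neighbours, lost.
No further breaks.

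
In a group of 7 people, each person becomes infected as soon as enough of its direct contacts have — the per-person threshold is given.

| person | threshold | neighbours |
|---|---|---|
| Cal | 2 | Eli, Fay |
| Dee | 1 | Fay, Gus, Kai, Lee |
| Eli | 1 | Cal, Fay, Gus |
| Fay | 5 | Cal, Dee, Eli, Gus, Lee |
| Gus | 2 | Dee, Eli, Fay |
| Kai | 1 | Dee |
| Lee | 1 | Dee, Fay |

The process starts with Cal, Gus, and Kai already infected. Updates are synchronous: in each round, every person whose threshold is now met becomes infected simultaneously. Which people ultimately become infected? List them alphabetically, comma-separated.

Round 1 — Cal, Gus, Kai become infected (initial).
Round 2 — checking thresholds:
  Dee: 2 of 4 neighbours ≥ 1, becomes infected.
  Eli: 2 of 3 neighbours ≥ 1, becomes infected.
  Fay: 2 of 5 neighbours < 5, holds.
Round 3 — checking thresholds:
  Fay: 4 of 5 neighbours < 5, holds.
  Lee: 1 of 2 neighbours ≥ 1, becomes infected.
Round 4 — checking thresholds:
  Fay: 5 of 5 neighbours ≥ 5, becomes infected.
Round 5 — no new infections; cascade stops.

Cal, Dee, Eli, Fay, Gus, Kai, Lee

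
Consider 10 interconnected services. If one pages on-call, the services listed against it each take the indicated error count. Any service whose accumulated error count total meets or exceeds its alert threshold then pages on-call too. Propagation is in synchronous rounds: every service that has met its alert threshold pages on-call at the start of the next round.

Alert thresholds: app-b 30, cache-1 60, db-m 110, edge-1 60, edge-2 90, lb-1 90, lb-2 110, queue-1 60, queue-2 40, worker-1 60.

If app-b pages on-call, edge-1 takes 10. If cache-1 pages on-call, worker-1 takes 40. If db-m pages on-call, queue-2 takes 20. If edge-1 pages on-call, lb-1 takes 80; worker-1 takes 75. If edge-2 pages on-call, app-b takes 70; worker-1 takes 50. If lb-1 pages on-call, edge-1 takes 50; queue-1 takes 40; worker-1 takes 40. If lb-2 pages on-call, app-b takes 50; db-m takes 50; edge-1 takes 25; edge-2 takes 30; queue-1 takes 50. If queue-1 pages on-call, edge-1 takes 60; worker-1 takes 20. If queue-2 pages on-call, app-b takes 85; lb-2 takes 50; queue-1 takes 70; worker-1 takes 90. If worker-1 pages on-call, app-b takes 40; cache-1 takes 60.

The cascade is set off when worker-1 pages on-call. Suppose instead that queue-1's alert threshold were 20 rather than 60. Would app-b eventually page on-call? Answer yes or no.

With queue-1's alert threshold at 20:
Round 1 — worker-1 pages on-call (initial).
  app-b: +40 → 40 ≥ 30
  cache-1: +60 → 60 ≥ 60
Round 2 — app-b, cache-1 page on-call.
  edge-1: +10 → 10 < 60
No further pages.

yes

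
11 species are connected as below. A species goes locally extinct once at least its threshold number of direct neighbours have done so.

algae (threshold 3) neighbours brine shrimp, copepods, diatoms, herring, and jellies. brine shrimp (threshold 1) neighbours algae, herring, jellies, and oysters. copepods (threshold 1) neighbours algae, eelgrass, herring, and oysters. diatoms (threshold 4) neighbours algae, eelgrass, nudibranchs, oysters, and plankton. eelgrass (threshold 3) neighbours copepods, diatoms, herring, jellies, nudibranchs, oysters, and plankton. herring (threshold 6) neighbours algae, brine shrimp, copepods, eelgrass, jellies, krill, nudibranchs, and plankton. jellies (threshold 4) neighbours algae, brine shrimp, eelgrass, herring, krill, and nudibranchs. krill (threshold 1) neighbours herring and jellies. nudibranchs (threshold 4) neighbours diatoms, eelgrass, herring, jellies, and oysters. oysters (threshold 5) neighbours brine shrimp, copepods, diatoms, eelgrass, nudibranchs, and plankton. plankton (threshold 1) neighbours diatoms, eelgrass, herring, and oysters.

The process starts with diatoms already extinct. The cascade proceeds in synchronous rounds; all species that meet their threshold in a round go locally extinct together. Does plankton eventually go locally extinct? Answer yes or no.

yes

Round 1 — diatoms goes locally extinct (initial).
Round 2 — checking thresholds:
  algae: 1 of 5 neighbours < 3, holds.
  eelgrass: 1 of 7 neighbours < 3, holds.
  nudibranchs: 1 of 5 neighbours < 4, holds.
  oysters: 1 of 6 neighbours < 5, holds.
  plankton: 1 of 4 neighbours ≥ 1, goes locally extinct.
Round 3 — no new extinctions; cascade stops.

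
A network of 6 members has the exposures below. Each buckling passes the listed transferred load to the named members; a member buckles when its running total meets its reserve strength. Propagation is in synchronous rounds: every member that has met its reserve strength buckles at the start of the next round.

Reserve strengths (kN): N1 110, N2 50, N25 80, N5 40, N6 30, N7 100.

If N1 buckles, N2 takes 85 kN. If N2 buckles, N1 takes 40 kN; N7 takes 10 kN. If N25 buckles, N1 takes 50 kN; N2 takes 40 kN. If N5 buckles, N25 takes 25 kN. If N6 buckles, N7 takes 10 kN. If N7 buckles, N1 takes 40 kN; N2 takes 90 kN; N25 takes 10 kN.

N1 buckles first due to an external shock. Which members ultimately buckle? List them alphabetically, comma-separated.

N1, N2

Round 1 — N1 buckles (initial).
  N2: +85 → 85 ≥ 50
Round 2 — N2 buckles.
  N7: +10 → 10 < 100
No further bucklings.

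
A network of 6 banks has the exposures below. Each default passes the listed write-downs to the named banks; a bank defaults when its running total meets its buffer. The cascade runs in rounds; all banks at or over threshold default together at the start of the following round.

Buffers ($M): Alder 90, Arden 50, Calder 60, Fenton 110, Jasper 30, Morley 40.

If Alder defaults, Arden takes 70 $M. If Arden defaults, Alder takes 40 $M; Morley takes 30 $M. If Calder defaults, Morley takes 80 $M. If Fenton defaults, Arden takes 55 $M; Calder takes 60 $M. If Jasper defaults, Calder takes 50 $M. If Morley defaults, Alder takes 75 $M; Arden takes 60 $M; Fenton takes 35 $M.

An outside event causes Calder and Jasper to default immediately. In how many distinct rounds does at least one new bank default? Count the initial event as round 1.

4

Round 1 — Calder, Jasper default (initial).
  Morley: +80 → 80 ≥ 40
Round 2 — Morley defaults.
  Alder: +75 → 75 < 90
  Arden: +60 → 60 ≥ 50
  Fenton: +35 → 35 < 110
Round 3 — Arden defaults.
  Alder: +40 → 115 ≥ 90
Round 4 — Alder defaults.
No further defaults.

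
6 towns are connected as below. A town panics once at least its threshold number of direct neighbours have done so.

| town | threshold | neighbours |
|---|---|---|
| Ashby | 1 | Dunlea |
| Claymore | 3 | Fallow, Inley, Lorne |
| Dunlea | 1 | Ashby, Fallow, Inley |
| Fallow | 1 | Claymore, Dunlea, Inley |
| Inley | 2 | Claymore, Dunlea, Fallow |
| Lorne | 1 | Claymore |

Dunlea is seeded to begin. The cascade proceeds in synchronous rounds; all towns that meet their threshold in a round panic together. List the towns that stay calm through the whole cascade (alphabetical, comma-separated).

Round 1 — Dunlea panics (initial).
Round 2 — checking thresholds:
  Ashby: 1 of 1 neighbours ≥ 1, panics.
  Fallow: 1 of 3 neighbours ≥ 1, panics.
  Inley: 1 of 3 neighbours < 2, holds.
Round 3 — checking thresholds:
  Claymore: 1 of 3 neighbours < 3, holds.
  Inley: 2 of 3 neighbours ≥ 2, panics.
Round 4 — no new panics; cascade stops.

Claymore, Lorne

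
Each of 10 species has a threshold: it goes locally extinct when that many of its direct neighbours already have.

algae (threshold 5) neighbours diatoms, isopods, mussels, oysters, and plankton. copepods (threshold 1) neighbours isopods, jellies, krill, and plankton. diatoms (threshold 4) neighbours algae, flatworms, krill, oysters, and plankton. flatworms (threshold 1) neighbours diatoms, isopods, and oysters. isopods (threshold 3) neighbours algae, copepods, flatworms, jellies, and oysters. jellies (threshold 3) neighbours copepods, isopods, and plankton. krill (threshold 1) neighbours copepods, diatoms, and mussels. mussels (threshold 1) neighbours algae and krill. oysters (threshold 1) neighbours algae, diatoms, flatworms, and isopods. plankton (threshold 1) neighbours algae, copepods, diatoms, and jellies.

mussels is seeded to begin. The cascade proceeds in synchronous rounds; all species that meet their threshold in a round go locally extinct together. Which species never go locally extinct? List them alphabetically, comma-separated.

algae, diatoms, flatworms, isopods, jellies, oysters

Round 1 — mussels goes locally extinct (initial).
Round 2 — checking thresholds:
  algae: 1 of 5 neighbours < 5, not yet.
  krill: 1 of 3 neighbours ≥ 1, goes locally extinct.
Round 3 — checking thresholds:
  algae: 1 of 5 neighbours < 5, not yet.
  copepods: 1 of 4 neighbours ≥ 1, goes locally extinct.
  diatoms: 1 of 5 neighbours < 4, not yet.
Round 4 — checking thresholds:
  algae: 1 of 5 neighbours < 5, not yet.
  diatoms: 1 of 5 neighbours < 4, not yet.
  isopods: 1 of 5 neighbours < 3, not yet.
  jellies: 1 of 3 neighbours < 3, not yet.
  plankton: 1 of 4 neighbours ≥ 1, goes locally extinct.
Round 5 — no new extinctions; cascade stops.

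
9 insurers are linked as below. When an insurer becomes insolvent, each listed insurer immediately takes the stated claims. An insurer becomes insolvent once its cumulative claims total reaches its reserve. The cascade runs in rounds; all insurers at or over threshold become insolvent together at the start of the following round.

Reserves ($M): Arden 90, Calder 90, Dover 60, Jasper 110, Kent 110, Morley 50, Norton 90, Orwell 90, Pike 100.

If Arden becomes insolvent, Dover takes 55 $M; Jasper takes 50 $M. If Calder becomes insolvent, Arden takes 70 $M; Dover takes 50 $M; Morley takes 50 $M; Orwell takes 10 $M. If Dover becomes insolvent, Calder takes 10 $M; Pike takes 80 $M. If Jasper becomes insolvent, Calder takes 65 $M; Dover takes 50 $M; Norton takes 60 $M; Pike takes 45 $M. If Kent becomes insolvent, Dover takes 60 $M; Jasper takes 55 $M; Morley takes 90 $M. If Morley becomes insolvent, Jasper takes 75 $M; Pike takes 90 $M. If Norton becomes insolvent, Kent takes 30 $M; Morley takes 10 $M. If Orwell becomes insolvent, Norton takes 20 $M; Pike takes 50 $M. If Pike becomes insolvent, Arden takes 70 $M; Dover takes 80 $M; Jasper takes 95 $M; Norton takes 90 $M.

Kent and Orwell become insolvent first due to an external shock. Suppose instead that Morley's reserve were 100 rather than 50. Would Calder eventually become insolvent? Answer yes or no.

no

With Morley's reserve at 100:
Round 1 — Kent, Orwell become insolvent (initial).
  Dover: +60 → 60 ≥ 60
  Jasper: +55 → 55 < 110
  Morley: +90 → 90 < 100
  Norton: +20 → 20 < 90
  Pike: +50 → 50 < 100
Round 2 — Dover becomes insolvent.
  Calder: +10 → 10 < 90
  Pike: +80 → 130 ≥ 100
Round 3 — Pike becomes insolvent.
  Arden: +70 → 70 < 90
  Jasper: +95 → 150 ≥ 110
  Norton: +90 → 110 ≥ 90
Round 4 — Jasper, Norton become insolvent.
  Calder: +65 → 75 < 90
  Morley: +10 → 100 ≥ 100
Round 5 — Morley becomes insolvent.
No further insolvencies.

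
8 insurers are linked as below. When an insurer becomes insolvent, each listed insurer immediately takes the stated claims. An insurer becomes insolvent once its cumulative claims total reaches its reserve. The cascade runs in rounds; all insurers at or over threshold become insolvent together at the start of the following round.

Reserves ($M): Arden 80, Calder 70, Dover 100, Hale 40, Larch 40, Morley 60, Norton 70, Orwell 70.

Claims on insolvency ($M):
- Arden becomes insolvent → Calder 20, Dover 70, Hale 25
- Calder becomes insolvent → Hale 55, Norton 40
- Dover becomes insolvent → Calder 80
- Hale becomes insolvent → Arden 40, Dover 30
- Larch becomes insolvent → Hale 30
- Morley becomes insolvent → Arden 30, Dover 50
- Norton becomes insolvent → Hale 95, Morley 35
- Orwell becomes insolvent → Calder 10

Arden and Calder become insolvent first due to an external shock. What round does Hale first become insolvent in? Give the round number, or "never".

2

Round 1 — Arden, Calder become insolvent (initial).
  Dover: +70 → 70 < 100
  Hale: +25+55 → 80 ≥ 40
  Norton: +40 → 40 < 70
Round 2 — Hale becomes insolvent.
  Dover: +30 → 100 ≥ 100
Round 3 — Dover becomes insolvent.
No further insolvencies.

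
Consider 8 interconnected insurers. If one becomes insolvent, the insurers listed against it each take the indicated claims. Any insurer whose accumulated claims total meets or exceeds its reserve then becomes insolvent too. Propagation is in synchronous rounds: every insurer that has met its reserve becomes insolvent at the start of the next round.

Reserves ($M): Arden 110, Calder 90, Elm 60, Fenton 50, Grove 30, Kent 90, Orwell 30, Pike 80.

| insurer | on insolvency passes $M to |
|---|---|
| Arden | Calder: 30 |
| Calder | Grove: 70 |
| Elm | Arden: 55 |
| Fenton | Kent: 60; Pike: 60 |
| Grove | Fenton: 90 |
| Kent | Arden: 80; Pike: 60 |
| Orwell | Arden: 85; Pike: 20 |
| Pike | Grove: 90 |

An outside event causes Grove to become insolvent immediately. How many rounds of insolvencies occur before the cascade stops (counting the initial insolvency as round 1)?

Round 1 — Grove becomes insolvent (initial).
  Fenton: +90 → 90 ≥ 50
Round 2 — Fenton becomes insolvent.
  Kent: +60 → 60 < 90
  Pike: +60 → 60 < 80
No further insolvencies.

2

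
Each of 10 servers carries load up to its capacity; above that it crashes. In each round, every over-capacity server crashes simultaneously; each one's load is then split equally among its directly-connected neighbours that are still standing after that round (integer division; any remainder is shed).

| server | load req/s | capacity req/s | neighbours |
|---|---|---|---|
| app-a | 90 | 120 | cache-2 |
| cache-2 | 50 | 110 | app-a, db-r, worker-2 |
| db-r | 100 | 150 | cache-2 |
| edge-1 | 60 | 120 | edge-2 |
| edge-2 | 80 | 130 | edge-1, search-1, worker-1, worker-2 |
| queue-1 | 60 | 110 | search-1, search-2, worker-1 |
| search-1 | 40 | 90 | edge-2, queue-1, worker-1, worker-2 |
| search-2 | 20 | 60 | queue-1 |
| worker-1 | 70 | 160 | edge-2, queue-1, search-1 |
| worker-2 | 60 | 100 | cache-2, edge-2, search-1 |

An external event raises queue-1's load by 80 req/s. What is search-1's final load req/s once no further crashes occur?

Round 1 — queue-1 at 140 > 110. queue-1 crashes.
  queue-1 sheds 140 req/s to search-1, search-2, worker-1: 46 each (2 lost).
    search-1: 40+46 = 86 ≤ 90
    search-2: 20+46 = 66 > 60
    worker-1: 70+46 = 116 ≤ 160
Round 2 — search-2 crashes.
  search-2 sheds 66 req/s: no online neighbours, lost.
No further crashes.

86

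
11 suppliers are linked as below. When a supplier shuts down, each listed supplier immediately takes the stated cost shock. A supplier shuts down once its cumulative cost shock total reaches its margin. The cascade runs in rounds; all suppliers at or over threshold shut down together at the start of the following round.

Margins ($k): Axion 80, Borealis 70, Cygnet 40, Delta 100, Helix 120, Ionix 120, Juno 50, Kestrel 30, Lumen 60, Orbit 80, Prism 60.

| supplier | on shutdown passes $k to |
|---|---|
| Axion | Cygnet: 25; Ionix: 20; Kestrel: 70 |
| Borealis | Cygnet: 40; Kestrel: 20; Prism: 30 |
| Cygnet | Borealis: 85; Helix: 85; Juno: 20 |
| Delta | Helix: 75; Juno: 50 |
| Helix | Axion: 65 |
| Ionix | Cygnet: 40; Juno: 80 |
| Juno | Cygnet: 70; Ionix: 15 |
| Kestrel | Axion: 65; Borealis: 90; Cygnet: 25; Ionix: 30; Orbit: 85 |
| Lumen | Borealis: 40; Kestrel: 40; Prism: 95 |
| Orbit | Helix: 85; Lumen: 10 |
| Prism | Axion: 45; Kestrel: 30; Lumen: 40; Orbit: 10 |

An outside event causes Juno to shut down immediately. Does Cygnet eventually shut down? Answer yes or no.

yes

Round 1 — Juno shuts down (initial).
  Cygnet: +70 → 70 ≥ 40
  Ionix: +15 → 15 < 120
Round 2 — Cygnet shuts down.
  Borealis: +85 → 85 ≥ 70
  Helix: +85 → 85 < 120
Round 3 — Borealis shuts down.
  Kestrel: +20 → 20 < 30
  Prism: +30 → 30 < 60
No further shutdowns.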